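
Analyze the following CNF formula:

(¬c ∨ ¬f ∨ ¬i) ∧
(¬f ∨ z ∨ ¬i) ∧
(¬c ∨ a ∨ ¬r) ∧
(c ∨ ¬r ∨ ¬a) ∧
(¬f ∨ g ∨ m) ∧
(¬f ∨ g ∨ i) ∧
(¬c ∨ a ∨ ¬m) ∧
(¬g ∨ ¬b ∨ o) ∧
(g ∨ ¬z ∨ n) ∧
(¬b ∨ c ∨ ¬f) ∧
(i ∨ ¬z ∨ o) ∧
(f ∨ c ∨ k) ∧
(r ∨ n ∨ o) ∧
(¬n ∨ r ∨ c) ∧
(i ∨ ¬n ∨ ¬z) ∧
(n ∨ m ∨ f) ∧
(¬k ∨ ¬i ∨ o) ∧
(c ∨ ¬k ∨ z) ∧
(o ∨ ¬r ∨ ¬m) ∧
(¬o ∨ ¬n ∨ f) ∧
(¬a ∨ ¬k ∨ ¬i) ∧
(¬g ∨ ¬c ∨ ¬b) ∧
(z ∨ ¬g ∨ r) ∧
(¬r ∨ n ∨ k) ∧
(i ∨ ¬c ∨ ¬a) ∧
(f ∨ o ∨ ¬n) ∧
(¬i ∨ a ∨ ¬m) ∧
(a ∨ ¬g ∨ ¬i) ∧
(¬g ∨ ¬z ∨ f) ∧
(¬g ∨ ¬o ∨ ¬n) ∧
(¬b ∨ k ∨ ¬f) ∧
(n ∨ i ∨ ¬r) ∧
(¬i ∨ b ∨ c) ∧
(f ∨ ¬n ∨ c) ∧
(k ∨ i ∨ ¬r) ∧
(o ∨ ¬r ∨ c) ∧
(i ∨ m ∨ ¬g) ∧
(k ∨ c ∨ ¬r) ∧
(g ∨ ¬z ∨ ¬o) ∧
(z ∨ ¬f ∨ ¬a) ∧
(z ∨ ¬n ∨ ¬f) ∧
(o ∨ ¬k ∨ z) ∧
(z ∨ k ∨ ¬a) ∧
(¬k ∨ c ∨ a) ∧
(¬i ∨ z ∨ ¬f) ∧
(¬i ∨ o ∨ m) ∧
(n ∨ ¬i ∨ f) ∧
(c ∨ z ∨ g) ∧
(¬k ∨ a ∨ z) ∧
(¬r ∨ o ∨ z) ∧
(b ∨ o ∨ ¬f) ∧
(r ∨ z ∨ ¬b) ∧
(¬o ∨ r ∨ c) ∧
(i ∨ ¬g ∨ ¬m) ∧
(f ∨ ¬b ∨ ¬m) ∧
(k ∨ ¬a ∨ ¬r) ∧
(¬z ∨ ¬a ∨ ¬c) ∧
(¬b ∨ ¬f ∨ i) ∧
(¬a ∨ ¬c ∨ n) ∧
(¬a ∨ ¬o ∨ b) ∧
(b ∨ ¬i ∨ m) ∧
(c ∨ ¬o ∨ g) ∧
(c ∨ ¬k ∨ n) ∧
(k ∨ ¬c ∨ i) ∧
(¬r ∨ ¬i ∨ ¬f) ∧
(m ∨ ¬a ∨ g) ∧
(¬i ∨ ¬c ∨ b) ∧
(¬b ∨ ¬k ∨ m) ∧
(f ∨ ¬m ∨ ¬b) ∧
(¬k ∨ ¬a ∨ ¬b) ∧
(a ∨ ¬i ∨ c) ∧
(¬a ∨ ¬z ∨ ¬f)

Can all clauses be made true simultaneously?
No

No, the formula is not satisfiable.

No assignment of truth values to the variables can make all 72 clauses true simultaneously.

The formula is UNSAT (unsatisfiable).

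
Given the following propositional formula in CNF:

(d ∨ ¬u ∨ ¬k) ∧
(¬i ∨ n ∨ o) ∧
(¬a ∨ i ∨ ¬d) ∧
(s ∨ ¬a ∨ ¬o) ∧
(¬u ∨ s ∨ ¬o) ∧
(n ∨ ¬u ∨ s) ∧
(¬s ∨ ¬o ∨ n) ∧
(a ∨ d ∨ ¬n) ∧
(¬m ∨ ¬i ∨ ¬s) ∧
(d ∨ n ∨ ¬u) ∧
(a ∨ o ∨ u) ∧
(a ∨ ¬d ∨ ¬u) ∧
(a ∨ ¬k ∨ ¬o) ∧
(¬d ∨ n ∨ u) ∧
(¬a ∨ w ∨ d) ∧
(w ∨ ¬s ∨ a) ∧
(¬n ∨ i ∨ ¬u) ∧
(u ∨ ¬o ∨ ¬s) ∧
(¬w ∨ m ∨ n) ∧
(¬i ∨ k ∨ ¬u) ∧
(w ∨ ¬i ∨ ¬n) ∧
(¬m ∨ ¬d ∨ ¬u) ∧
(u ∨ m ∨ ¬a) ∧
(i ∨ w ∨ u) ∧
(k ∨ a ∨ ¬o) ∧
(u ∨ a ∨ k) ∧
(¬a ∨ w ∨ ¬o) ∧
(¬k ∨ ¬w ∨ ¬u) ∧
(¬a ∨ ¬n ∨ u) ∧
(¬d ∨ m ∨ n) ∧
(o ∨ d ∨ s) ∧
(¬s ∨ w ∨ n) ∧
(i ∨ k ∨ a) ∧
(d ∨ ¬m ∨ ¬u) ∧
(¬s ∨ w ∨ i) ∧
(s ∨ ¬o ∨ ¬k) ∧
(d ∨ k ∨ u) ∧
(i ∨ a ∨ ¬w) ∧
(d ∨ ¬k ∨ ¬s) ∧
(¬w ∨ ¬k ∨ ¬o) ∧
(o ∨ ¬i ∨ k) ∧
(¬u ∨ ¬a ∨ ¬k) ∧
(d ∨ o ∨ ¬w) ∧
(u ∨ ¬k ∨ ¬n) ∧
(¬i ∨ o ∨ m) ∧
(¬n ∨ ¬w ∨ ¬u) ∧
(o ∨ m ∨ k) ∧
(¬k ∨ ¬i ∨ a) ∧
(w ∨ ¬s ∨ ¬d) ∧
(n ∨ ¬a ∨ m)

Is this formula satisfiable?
No

No, the formula is not satisfiable.

No assignment of truth values to the variables can make all 50 clauses true simultaneously.

The formula is UNSAT (unsatisfiable).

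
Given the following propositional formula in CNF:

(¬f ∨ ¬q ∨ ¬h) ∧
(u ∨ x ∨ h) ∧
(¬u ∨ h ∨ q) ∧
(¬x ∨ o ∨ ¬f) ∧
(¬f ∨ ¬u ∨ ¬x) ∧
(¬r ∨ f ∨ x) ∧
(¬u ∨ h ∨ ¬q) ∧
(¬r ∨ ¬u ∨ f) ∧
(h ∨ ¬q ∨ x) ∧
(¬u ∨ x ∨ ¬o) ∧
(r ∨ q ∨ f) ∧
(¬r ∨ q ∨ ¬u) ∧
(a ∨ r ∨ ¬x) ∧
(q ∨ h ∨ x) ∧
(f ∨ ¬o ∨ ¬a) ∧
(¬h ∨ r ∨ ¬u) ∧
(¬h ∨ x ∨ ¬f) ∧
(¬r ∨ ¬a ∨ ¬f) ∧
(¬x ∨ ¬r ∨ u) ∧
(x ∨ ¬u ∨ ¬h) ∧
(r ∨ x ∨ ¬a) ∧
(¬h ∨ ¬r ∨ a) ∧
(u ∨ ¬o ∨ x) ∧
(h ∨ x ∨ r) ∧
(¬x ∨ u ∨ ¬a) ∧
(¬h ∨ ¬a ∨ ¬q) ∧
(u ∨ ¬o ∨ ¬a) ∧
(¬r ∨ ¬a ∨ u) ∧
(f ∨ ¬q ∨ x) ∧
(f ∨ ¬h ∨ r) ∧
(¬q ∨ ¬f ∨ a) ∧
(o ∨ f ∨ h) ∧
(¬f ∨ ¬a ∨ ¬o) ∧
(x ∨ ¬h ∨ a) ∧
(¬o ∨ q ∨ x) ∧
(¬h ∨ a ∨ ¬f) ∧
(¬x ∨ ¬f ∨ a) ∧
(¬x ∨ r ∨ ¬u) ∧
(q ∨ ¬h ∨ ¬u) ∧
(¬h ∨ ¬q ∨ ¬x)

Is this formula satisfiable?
No

No, the formula is not satisfiable.

No assignment of truth values to the variables can make all 40 clauses true simultaneously.

The formula is UNSAT (unsatisfiable).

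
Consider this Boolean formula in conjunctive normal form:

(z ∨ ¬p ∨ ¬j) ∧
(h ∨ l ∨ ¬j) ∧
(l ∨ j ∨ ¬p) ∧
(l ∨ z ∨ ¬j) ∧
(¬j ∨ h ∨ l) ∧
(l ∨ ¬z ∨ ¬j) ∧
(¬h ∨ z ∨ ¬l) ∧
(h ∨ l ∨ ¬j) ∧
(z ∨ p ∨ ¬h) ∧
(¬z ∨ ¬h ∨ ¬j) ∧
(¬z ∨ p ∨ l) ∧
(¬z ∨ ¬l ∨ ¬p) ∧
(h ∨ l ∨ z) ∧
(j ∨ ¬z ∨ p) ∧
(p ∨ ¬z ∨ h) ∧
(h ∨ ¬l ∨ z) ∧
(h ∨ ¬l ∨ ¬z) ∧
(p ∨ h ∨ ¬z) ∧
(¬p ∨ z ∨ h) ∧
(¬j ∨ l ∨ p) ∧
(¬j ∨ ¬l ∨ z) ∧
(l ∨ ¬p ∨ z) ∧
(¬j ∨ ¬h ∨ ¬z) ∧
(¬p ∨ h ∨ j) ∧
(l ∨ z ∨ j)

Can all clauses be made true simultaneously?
No

No, the formula is not satisfiable.

No assignment of truth values to the variables can make all 25 clauses true simultaneously.

The formula is UNSAT (unsatisfiable).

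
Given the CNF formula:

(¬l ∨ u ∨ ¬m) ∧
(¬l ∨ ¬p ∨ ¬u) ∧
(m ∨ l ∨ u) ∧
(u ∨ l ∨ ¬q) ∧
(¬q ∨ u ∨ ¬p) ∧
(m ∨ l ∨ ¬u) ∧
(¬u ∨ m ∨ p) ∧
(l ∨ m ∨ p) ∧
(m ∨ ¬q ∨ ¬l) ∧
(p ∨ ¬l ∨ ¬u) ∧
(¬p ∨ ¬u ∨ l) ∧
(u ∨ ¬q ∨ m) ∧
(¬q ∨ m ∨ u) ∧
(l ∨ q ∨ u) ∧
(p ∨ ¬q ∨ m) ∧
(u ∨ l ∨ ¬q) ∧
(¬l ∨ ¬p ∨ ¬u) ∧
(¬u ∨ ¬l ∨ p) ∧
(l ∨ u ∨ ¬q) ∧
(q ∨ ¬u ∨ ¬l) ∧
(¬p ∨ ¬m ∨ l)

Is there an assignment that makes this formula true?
Yes

Yes, the formula is satisfiable.

One satisfying assignment is: p=False, l=True, q=False, u=False, m=False

Verification: With this assignment, all 21 clauses evaluate to true.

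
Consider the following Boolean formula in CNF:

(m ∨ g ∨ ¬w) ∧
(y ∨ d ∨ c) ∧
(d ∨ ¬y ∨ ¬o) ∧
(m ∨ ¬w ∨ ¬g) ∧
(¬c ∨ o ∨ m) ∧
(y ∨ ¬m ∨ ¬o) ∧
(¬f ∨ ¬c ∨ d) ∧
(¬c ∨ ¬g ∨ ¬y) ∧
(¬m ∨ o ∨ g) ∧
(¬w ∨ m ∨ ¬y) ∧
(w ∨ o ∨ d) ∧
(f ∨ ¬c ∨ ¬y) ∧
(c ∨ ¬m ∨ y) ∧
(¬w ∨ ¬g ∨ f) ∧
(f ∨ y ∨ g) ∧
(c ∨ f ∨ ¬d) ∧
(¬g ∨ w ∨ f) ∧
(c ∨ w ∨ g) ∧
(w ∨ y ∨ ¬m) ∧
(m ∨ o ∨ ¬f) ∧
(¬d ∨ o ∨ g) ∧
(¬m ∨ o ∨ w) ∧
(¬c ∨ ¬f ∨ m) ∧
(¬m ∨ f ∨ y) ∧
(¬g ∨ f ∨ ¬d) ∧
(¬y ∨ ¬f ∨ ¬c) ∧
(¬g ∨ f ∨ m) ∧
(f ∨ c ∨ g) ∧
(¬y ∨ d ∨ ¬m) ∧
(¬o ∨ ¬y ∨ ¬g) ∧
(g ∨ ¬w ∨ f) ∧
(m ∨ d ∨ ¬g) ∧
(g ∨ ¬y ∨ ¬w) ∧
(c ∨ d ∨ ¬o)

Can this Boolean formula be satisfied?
Yes

Yes, the formula is satisfiable.

One satisfying assignment is: f=True, w=False, o=True, y=False, g=True, m=False, d=True, c=False

Verification: With this assignment, all 34 clauses evaluate to true.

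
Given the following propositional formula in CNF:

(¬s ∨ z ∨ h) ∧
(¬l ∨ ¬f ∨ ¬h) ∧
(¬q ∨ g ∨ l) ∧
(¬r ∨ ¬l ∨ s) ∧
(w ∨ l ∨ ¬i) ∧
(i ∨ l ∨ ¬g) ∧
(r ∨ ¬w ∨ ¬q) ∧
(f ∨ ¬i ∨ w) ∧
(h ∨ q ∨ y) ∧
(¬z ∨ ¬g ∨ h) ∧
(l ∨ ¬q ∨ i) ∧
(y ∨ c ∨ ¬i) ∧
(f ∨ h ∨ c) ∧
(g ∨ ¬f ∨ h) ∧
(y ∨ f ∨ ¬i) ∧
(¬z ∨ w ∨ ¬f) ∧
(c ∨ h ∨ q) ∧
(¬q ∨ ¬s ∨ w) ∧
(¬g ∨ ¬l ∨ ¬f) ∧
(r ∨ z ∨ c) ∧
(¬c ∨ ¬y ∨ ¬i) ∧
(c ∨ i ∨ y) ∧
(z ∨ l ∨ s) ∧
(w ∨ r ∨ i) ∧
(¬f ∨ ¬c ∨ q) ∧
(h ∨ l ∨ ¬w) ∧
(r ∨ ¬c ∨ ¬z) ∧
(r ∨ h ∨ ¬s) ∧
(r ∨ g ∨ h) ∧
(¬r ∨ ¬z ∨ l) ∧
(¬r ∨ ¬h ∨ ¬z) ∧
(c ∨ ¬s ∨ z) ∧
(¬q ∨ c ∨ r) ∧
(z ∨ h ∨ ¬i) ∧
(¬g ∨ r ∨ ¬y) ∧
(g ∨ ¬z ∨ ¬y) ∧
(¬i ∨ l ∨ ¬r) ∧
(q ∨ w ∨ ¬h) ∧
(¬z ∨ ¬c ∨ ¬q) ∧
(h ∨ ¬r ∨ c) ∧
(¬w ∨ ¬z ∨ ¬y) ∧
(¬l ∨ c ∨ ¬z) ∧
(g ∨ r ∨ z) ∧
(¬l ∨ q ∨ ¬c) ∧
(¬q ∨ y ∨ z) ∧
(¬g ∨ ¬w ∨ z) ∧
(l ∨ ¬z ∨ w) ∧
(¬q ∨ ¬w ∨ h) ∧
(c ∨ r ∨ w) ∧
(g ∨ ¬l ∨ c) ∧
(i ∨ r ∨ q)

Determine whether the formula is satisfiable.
Yes

Yes, the formula is satisfiable.

One satisfying assignment is: i=False, q=False, w=True, l=False, g=False, c=True, r=True, z=False, h=True, y=True, s=True, f=False

Verification: With this assignment, all 51 clauses evaluate to true.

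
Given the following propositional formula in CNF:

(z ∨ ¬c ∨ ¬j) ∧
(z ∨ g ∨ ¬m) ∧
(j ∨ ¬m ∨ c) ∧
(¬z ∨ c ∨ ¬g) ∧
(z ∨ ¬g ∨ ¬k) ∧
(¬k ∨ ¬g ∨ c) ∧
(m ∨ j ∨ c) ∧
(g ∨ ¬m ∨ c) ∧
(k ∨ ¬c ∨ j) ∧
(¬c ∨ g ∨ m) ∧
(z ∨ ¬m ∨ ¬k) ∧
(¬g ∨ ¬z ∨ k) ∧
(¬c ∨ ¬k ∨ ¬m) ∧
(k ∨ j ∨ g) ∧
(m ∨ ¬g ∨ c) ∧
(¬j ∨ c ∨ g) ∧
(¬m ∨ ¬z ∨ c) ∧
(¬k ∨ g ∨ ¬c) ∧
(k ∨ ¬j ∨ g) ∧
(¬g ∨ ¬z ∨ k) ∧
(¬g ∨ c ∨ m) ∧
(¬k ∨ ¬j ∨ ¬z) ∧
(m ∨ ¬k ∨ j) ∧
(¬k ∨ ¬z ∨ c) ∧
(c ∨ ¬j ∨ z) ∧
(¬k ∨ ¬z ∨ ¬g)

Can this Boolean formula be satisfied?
No

No, the formula is not satisfiable.

No assignment of truth values to the variables can make all 26 clauses true simultaneously.

The formula is UNSAT (unsatisfiable).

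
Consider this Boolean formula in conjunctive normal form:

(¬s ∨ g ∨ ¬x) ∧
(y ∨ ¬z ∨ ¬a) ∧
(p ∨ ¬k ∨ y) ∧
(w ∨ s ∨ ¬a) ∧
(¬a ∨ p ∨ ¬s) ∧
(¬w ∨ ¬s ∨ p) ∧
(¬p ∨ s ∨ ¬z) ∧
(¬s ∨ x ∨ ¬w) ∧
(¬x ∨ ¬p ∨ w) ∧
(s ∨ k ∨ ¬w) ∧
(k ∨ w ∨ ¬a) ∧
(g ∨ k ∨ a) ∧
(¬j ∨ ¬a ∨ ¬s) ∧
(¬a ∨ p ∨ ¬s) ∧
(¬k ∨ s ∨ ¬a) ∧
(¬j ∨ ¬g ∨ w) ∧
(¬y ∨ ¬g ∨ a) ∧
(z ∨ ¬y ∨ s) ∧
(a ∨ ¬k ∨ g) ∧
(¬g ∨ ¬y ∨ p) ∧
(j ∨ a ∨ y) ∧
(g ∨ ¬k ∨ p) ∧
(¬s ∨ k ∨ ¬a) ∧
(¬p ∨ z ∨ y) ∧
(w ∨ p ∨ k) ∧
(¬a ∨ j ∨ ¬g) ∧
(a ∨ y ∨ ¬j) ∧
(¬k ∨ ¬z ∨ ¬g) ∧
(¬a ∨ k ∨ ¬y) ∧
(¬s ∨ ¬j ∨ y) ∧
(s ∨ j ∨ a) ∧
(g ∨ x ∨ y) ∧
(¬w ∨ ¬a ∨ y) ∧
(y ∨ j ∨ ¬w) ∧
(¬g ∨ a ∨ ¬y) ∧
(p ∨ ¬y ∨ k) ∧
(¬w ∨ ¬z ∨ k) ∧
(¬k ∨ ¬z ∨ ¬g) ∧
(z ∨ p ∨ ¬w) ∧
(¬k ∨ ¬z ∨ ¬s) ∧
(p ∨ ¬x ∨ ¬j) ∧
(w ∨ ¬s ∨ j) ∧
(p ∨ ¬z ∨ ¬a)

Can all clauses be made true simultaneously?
No

No, the formula is not satisfiable.

No assignment of truth values to the variables can make all 43 clauses true simultaneously.

The formula is UNSAT (unsatisfiable).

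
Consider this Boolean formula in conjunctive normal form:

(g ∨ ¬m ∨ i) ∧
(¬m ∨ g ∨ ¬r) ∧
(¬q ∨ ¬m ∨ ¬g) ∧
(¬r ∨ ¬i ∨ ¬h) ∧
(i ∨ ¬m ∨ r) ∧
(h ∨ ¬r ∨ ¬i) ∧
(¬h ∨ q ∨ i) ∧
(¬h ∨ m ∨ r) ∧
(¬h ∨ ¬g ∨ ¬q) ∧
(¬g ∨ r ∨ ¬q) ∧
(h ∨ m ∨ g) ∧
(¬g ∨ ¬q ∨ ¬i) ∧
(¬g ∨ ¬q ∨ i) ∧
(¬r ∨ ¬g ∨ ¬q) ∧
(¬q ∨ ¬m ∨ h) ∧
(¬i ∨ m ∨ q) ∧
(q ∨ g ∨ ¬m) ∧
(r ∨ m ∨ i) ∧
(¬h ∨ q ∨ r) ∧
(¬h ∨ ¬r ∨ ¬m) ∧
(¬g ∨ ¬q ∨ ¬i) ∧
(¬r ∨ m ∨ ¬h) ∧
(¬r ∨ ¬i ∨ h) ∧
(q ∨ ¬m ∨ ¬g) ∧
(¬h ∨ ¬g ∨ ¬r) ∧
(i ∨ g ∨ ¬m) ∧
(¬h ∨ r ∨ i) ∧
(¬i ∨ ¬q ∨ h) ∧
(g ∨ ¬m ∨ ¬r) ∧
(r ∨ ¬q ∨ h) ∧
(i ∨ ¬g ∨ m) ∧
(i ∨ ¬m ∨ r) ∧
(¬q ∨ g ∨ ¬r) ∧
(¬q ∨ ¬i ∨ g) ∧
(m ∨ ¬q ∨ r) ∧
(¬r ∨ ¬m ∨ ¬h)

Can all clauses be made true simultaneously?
No

No, the formula is not satisfiable.

No assignment of truth values to the variables can make all 36 clauses true simultaneously.

The formula is UNSAT (unsatisfiable).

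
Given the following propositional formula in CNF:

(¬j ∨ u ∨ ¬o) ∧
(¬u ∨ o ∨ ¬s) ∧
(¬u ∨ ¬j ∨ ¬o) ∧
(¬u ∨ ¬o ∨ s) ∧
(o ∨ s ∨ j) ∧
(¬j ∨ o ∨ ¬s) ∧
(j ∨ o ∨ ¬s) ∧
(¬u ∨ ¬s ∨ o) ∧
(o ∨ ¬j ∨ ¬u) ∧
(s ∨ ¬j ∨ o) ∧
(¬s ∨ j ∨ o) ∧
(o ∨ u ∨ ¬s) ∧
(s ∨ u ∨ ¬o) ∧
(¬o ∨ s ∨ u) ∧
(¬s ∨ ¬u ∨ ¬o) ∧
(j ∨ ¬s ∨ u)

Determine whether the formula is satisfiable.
No

No, the formula is not satisfiable.

No assignment of truth values to the variables can make all 16 clauses true simultaneously.

The formula is UNSAT (unsatisfiable).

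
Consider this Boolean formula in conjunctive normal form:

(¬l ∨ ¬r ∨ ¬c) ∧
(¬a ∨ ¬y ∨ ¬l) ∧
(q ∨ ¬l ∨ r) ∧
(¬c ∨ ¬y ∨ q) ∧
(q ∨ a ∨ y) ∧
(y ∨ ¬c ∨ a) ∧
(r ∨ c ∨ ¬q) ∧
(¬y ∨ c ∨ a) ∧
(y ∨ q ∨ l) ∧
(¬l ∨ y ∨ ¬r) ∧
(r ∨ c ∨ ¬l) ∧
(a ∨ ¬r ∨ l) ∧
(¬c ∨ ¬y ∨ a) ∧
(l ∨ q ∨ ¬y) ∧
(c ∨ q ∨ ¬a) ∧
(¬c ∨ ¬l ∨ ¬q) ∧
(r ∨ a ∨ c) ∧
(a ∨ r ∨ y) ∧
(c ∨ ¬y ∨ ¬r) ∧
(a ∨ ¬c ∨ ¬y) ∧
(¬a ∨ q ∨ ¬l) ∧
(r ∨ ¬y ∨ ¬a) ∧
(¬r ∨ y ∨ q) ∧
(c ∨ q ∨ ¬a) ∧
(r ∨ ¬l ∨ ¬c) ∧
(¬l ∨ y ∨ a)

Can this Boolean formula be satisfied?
Yes

Yes, the formula is satisfiable.

One satisfying assignment is: y=False, c=True, l=False, a=True, q=True, r=False

Verification: With this assignment, all 26 clauses evaluate to true.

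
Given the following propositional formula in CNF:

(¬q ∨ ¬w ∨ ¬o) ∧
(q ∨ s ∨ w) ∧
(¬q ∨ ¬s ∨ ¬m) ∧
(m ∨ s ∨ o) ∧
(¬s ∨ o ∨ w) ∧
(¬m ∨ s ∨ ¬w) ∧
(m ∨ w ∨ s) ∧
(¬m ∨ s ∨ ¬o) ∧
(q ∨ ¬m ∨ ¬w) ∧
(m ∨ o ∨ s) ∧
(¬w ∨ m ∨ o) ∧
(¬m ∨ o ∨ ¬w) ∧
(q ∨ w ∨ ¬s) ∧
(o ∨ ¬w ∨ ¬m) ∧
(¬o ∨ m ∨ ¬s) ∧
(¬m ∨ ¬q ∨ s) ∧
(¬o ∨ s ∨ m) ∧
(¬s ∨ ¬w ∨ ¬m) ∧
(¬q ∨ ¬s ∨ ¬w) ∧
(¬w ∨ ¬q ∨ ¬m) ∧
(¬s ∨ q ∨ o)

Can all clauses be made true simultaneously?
No

No, the formula is not satisfiable.

No assignment of truth values to the variables can make all 21 clauses true simultaneously.

The formula is UNSAT (unsatisfiable).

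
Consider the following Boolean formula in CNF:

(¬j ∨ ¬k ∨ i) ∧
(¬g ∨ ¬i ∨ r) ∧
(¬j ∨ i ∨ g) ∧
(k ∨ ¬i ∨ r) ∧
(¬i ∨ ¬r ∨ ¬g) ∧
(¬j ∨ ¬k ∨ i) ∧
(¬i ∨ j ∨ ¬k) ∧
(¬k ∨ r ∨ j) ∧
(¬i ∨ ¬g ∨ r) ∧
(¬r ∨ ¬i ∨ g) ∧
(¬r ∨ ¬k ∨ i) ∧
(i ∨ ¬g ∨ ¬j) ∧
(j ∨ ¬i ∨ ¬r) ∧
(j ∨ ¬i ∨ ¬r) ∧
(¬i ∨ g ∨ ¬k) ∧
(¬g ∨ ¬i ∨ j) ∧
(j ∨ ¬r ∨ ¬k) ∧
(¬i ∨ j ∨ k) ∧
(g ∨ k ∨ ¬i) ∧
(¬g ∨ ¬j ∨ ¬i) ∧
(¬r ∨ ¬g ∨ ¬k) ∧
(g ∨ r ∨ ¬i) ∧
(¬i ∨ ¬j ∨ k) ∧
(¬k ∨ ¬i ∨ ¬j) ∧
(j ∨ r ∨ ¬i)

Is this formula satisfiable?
Yes

Yes, the formula is satisfiable.

One satisfying assignment is: i=False, k=False, g=False, r=False, j=False

Verification: With this assignment, all 25 clauses evaluate to true.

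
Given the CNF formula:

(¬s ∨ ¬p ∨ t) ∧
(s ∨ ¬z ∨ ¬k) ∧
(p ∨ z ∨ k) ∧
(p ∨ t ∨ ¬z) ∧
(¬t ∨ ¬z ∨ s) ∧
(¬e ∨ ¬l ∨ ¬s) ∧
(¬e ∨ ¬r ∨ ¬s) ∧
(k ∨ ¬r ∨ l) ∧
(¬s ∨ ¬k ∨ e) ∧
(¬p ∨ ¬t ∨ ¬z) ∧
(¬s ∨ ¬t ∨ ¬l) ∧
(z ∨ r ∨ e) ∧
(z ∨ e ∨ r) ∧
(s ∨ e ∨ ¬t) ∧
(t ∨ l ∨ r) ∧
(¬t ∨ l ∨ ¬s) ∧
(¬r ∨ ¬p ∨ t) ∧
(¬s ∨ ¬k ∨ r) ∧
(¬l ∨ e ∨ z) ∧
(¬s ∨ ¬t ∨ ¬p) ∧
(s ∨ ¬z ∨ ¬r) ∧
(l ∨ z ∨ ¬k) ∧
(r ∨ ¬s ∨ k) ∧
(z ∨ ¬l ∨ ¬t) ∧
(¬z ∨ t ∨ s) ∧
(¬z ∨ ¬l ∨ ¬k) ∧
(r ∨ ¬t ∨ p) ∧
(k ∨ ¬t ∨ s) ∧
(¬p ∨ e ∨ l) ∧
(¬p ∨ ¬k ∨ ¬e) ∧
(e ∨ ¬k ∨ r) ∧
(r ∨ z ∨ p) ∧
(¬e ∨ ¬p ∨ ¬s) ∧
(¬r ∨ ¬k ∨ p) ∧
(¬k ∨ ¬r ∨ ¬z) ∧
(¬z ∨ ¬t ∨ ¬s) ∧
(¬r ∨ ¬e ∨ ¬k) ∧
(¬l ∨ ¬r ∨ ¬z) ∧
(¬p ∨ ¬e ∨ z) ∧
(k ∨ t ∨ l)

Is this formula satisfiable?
No

No, the formula is not satisfiable.

No assignment of truth values to the variables can make all 40 clauses true simultaneously.

The formula is UNSAT (unsatisfiable).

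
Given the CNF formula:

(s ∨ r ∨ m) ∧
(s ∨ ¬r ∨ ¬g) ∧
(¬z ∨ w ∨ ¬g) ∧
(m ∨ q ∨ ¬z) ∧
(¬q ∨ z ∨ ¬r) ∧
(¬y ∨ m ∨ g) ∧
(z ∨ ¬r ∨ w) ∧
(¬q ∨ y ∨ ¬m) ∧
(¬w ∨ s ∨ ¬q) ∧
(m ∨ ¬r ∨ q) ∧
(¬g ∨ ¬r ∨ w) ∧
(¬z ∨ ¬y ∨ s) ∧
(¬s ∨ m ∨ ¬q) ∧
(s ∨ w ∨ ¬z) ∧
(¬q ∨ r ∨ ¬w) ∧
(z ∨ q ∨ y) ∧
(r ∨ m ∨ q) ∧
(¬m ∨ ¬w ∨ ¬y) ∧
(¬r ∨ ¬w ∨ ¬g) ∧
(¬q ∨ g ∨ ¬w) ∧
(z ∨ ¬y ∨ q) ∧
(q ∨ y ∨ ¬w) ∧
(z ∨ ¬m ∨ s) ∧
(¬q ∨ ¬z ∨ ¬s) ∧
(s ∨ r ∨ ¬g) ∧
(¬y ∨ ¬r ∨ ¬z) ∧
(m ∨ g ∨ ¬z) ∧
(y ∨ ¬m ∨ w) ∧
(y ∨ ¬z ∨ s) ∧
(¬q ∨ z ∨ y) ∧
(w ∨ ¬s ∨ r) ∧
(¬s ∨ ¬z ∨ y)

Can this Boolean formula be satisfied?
No

No, the formula is not satisfiable.

No assignment of truth values to the variables can make all 32 clauses true simultaneously.

The formula is UNSAT (unsatisfiable).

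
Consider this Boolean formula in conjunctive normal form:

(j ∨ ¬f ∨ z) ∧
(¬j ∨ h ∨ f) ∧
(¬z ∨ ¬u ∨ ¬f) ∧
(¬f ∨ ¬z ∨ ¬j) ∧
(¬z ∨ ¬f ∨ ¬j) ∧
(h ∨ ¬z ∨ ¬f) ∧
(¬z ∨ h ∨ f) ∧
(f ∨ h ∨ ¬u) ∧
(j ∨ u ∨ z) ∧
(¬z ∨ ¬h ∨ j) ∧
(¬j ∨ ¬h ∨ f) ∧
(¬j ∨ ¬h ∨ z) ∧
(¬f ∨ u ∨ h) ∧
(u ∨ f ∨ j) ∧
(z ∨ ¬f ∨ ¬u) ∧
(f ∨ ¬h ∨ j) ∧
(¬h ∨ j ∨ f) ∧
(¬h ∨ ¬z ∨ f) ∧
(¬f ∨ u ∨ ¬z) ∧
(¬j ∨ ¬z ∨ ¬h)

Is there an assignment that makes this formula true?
No

No, the formula is not satisfiable.

No assignment of truth values to the variables can make all 20 clauses true simultaneously.

The formula is UNSAT (unsatisfiable).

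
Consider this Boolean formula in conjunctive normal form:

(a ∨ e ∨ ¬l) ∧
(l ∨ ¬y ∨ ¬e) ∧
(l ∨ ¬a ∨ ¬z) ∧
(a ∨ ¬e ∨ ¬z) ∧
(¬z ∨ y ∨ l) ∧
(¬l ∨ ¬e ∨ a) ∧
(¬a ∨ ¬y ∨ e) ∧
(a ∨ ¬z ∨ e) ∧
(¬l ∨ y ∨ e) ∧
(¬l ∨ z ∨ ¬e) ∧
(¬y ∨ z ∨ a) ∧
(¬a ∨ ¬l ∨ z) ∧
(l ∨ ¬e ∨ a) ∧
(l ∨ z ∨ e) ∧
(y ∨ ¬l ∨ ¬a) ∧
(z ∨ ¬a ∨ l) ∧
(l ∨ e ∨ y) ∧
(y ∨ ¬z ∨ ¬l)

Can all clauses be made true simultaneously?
Yes

Yes, the formula is satisfiable.

One satisfying assignment is: e=True, l=True, y=True, a=True, z=True

Verification: With this assignment, all 18 clauses evaluate to true.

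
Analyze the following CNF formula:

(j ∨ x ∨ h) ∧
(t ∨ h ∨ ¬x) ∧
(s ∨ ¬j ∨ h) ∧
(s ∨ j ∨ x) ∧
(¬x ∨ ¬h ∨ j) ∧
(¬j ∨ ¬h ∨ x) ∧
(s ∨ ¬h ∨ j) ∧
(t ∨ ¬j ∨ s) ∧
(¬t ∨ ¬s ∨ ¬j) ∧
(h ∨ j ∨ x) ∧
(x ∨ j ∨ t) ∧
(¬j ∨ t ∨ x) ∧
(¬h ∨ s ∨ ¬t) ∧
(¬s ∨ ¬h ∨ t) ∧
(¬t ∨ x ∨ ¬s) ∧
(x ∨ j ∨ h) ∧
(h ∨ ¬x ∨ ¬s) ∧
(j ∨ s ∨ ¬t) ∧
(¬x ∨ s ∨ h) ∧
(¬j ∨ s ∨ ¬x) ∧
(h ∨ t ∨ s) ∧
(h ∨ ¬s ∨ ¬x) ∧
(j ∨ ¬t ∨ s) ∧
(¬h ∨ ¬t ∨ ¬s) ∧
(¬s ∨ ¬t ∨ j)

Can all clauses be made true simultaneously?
No

No, the formula is not satisfiable.

No assignment of truth values to the variables can make all 25 clauses true simultaneously.

The formula is UNSAT (unsatisfiable).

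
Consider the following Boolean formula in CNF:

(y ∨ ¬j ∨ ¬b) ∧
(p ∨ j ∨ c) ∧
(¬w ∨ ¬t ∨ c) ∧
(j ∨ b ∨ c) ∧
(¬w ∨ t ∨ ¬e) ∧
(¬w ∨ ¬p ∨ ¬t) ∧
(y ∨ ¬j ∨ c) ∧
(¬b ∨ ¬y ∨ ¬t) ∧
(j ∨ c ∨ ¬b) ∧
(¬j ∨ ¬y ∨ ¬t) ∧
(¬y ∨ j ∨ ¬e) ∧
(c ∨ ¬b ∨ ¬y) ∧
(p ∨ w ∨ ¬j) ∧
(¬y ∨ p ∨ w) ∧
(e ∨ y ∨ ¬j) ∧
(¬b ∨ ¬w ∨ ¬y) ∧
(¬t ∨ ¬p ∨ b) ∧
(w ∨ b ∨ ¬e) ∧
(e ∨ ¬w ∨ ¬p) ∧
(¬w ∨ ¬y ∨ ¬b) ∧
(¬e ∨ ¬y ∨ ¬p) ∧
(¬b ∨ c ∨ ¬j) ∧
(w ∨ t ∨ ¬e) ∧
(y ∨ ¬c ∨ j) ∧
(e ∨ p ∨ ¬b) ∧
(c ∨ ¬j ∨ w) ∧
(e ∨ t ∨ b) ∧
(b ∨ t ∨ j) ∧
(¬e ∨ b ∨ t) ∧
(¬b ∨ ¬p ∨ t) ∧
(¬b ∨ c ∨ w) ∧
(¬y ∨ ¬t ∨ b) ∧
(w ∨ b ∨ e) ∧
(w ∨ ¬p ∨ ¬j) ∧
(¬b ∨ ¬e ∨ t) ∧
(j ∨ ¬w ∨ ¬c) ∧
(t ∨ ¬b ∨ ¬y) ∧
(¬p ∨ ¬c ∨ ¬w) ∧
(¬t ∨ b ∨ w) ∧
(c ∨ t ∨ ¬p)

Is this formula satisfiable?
Yes

Yes, the formula is satisfiable.

One satisfying assignment is: c=True, y=False, b=False, p=False, e=True, t=True, w=True, j=True

Verification: With this assignment, all 40 clauses evaluate to true.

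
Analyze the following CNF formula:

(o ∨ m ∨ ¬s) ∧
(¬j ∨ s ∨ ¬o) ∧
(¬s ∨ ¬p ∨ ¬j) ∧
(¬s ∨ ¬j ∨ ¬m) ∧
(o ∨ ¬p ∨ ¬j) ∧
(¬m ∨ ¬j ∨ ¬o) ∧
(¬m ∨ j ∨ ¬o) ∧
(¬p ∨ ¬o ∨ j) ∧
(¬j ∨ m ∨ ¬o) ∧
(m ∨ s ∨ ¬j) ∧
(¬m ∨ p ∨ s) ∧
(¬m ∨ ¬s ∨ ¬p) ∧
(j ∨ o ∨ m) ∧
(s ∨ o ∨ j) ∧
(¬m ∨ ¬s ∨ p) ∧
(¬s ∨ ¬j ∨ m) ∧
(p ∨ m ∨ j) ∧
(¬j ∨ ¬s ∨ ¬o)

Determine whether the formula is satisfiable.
No

No, the formula is not satisfiable.

No assignment of truth values to the variables can make all 18 clauses true simultaneously.

The formula is UNSAT (unsatisfiable).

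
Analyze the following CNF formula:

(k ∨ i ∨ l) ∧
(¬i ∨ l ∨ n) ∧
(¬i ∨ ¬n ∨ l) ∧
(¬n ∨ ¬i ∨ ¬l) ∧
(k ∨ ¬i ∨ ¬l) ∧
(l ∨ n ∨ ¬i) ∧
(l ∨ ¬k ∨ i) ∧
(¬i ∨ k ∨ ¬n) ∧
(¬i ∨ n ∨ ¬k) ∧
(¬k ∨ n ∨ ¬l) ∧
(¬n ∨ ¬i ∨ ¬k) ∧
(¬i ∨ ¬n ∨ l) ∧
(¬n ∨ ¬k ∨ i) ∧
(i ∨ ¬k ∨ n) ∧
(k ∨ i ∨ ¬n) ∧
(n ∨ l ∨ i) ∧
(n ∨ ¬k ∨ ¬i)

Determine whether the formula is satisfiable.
Yes

Yes, the formula is satisfiable.

One satisfying assignment is: n=False, i=False, k=False, l=True

Verification: With this assignment, all 17 clauses evaluate to true.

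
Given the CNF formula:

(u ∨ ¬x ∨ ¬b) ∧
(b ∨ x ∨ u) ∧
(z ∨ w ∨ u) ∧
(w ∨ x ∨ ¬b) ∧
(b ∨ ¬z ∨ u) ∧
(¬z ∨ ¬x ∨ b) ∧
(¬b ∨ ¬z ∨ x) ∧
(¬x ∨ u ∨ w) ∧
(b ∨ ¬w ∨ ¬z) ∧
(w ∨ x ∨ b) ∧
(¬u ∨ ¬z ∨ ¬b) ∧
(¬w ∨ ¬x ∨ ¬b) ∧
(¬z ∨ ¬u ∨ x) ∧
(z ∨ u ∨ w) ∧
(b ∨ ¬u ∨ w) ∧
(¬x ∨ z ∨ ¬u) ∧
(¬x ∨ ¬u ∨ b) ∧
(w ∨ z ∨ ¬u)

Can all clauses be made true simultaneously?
Yes

Yes, the formula is satisfiable.

One satisfying assignment is: b=True, u=False, x=False, w=True, z=False

Verification: With this assignment, all 18 clauses evaluate to true.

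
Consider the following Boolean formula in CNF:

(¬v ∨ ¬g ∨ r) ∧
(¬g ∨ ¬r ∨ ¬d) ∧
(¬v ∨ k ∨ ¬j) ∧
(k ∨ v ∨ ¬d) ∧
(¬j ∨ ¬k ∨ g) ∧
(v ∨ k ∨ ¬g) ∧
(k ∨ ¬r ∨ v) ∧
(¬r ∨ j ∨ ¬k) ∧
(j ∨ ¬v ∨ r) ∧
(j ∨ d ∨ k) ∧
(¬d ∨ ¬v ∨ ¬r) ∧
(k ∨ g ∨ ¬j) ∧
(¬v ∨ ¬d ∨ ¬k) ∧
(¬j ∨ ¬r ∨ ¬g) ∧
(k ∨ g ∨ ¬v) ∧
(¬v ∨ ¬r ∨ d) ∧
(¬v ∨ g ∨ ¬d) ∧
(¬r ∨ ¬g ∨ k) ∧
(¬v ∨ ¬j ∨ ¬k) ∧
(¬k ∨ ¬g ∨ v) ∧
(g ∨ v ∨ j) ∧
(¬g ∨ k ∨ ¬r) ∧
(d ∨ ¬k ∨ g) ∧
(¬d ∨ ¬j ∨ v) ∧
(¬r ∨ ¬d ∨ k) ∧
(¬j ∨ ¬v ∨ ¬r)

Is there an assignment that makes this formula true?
No

No, the formula is not satisfiable.

No assignment of truth values to the variables can make all 26 clauses true simultaneously.

The formula is UNSAT (unsatisfiable).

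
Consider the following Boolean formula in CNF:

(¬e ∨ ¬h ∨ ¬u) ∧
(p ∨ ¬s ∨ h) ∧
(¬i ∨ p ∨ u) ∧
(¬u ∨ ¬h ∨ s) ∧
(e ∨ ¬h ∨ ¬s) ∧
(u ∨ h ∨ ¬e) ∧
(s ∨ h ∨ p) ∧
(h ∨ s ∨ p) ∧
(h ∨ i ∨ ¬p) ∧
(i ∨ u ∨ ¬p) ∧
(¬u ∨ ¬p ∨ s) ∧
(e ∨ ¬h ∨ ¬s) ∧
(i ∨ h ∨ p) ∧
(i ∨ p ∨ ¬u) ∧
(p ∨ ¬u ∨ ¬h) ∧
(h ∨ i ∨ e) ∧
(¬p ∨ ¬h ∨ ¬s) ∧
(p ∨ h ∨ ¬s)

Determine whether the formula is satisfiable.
Yes

Yes, the formula is satisfiable.

One satisfying assignment is: e=False, s=False, u=False, h=True, p=False, i=False

Verification: With this assignment, all 18 clauses evaluate to true.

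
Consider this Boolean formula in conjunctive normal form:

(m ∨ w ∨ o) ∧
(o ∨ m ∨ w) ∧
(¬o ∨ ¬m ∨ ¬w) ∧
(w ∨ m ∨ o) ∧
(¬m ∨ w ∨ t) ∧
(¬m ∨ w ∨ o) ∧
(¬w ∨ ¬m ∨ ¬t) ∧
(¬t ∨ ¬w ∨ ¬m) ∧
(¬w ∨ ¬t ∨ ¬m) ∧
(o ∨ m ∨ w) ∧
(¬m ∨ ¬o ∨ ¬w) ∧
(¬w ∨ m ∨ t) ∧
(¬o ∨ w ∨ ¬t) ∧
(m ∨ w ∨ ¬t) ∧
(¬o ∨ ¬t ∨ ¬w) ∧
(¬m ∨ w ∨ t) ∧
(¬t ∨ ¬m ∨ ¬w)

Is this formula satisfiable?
Yes

Yes, the formula is satisfiable.

One satisfying assignment is: o=True, t=False, w=False, m=False

Verification: With this assignment, all 17 clauses evaluate to true.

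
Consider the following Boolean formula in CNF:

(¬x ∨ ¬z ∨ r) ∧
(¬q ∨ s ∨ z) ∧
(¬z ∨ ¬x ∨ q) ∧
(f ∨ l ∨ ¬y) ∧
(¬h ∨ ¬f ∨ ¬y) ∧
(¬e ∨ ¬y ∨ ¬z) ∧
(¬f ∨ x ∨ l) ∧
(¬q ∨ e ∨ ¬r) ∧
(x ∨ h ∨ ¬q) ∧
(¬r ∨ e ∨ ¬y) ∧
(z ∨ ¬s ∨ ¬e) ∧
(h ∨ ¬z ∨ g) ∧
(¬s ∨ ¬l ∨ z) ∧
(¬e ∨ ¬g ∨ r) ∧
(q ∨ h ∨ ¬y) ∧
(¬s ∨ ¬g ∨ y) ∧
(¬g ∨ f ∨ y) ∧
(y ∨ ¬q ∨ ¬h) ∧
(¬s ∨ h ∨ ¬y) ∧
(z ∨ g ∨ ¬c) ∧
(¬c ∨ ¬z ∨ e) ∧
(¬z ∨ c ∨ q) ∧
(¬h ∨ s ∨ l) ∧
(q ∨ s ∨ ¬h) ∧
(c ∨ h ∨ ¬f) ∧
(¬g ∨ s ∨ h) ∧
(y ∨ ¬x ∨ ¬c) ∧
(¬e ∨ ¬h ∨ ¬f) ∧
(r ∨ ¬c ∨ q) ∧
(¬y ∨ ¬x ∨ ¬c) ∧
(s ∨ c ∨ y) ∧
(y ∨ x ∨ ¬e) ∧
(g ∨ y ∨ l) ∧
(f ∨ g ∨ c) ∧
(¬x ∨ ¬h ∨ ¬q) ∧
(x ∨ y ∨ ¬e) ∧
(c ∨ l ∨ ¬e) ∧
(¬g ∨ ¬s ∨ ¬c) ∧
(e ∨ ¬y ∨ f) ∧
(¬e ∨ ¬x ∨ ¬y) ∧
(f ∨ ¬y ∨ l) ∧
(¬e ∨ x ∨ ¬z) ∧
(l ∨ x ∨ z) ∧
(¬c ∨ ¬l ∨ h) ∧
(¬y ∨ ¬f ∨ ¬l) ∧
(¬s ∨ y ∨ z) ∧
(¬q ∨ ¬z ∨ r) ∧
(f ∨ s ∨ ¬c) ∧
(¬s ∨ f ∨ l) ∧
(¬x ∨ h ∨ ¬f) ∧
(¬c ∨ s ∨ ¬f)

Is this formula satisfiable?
No

No, the formula is not satisfiable.

No assignment of truth values to the variables can make all 51 clauses true simultaneously.

The formula is UNSAT (unsatisfiable).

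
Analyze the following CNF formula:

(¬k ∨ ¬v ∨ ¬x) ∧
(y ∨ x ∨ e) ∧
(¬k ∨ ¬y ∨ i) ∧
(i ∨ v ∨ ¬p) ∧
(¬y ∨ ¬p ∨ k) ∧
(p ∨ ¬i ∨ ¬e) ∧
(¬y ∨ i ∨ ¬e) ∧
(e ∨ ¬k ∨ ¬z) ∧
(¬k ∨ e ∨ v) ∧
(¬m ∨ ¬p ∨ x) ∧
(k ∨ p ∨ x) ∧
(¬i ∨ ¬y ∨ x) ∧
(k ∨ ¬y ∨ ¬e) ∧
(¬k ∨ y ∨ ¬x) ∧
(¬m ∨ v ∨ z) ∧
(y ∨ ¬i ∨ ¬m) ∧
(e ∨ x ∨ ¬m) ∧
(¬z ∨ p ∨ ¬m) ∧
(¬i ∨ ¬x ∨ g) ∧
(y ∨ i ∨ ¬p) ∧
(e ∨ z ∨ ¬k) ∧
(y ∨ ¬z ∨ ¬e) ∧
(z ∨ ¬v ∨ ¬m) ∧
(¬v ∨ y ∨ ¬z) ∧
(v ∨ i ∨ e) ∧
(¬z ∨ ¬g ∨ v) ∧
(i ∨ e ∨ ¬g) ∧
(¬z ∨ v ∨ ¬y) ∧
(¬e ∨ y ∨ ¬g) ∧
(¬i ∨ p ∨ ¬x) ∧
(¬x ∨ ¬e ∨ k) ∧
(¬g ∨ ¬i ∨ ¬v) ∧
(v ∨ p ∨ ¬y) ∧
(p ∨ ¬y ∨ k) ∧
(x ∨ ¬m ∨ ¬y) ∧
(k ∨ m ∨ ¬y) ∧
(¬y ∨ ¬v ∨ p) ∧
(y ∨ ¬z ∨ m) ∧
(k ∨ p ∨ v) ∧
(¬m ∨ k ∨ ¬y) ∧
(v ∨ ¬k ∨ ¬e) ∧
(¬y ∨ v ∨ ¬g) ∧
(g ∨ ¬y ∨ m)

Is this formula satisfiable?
Yes

Yes, the formula is satisfiable.

One satisfying assignment is: k=False, e=False, i=False, g=False, x=True, m=False, y=False, v=True, p=False, z=False

Verification: With this assignment, all 43 clauses evaluate to true.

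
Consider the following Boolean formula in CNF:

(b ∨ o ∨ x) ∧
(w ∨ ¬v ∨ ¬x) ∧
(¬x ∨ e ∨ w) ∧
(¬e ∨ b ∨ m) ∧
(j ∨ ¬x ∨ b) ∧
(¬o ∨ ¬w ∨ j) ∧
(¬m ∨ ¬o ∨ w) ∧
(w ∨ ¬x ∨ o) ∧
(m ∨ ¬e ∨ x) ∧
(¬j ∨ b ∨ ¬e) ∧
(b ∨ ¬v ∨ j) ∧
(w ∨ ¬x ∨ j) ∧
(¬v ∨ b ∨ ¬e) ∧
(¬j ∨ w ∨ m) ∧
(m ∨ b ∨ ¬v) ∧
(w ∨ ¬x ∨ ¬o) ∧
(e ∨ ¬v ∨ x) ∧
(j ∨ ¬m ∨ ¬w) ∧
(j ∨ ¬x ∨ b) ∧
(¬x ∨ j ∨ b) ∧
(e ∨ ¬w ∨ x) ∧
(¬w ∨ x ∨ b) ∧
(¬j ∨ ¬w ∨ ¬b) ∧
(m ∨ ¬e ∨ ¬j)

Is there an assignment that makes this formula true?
Yes

Yes, the formula is satisfiable.

One satisfying assignment is: o=False, b=True, w=False, j=False, x=False, v=False, m=False, e=False

Verification: With this assignment, all 24 clauses evaluate to true.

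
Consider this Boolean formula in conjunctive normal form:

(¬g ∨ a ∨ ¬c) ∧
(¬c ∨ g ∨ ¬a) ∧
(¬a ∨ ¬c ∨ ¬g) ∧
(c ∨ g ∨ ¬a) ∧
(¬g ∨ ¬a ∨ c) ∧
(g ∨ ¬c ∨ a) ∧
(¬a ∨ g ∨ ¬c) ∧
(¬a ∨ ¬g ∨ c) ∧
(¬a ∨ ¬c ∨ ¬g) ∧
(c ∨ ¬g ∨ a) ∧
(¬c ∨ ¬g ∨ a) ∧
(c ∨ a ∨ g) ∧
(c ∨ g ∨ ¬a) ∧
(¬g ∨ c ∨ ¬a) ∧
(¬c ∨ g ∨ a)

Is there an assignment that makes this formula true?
No

No, the formula is not satisfiable.

No assignment of truth values to the variables can make all 15 clauses true simultaneously.

The formula is UNSAT (unsatisfiable).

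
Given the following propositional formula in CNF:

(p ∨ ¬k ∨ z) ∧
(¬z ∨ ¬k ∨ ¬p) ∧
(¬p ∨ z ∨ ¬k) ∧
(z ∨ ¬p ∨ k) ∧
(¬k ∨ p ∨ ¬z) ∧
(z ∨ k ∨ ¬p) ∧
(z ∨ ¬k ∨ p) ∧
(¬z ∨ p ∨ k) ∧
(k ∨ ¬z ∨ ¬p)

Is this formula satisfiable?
Yes

Yes, the formula is satisfiable.

One satisfying assignment is: k=False, z=False, p=False

Verification: With this assignment, all 9 clauses evaluate to true.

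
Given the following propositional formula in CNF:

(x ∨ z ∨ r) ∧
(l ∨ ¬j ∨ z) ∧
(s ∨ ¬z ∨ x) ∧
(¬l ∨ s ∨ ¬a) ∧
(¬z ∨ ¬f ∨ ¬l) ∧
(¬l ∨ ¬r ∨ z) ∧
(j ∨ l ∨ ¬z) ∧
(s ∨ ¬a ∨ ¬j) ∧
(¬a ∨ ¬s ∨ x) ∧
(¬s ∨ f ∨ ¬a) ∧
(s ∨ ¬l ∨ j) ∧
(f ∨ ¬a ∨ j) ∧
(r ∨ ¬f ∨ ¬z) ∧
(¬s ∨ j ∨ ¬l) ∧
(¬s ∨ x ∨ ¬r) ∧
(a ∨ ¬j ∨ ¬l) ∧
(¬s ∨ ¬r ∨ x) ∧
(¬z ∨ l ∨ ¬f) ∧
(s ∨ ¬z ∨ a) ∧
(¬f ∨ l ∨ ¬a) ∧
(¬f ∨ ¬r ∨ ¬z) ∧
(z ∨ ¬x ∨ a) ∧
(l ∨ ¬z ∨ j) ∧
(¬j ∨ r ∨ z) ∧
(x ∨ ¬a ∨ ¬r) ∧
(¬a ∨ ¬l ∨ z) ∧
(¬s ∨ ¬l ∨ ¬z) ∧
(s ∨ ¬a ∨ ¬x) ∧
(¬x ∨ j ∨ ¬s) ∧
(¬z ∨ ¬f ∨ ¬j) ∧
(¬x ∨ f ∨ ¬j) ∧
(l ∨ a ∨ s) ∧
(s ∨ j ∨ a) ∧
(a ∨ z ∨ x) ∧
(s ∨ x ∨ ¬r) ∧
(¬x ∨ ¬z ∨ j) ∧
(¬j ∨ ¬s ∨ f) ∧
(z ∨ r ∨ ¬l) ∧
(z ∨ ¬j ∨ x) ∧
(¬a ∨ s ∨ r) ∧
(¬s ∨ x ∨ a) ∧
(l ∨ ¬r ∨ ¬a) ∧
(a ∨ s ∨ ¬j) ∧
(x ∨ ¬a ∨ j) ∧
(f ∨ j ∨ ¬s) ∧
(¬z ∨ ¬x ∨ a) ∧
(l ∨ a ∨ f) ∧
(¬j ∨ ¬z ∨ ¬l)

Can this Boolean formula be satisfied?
No

No, the formula is not satisfiable.

No assignment of truth values to the variables can make all 48 clauses true simultaneously.

The formula is UNSAT (unsatisfiable).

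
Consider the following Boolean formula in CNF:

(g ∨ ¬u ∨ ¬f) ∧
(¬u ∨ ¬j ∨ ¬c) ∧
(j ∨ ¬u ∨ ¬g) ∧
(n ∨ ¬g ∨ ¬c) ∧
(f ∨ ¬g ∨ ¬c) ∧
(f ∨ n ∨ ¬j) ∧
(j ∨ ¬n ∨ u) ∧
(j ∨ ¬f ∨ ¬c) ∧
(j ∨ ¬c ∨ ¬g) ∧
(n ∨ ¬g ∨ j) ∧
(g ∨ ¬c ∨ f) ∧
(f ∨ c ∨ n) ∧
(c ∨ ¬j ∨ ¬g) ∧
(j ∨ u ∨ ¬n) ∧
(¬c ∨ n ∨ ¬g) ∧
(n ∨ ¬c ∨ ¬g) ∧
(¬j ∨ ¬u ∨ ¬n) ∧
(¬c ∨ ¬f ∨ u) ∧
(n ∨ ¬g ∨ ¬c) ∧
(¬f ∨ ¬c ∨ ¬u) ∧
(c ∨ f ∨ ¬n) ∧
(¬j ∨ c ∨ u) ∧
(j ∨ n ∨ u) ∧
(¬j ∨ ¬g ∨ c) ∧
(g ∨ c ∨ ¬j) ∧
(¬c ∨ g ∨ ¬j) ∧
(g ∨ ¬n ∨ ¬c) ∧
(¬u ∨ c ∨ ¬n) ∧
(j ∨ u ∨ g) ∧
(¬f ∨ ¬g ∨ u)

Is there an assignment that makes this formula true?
No

No, the formula is not satisfiable.

No assignment of truth values to the variables can make all 30 clauses true simultaneously.

The formula is UNSAT (unsatisfiable).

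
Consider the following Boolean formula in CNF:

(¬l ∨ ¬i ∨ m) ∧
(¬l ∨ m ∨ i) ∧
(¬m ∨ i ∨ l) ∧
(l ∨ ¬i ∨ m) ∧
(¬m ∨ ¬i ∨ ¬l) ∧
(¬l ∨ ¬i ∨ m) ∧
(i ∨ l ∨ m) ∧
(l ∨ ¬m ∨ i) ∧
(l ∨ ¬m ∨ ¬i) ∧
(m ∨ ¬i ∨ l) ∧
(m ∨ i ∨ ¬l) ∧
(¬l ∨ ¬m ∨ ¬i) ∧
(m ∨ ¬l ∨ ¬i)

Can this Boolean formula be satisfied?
Yes

Yes, the formula is satisfiable.

One satisfying assignment is: l=True, m=True, i=False

Verification: With this assignment, all 13 clauses evaluate to true.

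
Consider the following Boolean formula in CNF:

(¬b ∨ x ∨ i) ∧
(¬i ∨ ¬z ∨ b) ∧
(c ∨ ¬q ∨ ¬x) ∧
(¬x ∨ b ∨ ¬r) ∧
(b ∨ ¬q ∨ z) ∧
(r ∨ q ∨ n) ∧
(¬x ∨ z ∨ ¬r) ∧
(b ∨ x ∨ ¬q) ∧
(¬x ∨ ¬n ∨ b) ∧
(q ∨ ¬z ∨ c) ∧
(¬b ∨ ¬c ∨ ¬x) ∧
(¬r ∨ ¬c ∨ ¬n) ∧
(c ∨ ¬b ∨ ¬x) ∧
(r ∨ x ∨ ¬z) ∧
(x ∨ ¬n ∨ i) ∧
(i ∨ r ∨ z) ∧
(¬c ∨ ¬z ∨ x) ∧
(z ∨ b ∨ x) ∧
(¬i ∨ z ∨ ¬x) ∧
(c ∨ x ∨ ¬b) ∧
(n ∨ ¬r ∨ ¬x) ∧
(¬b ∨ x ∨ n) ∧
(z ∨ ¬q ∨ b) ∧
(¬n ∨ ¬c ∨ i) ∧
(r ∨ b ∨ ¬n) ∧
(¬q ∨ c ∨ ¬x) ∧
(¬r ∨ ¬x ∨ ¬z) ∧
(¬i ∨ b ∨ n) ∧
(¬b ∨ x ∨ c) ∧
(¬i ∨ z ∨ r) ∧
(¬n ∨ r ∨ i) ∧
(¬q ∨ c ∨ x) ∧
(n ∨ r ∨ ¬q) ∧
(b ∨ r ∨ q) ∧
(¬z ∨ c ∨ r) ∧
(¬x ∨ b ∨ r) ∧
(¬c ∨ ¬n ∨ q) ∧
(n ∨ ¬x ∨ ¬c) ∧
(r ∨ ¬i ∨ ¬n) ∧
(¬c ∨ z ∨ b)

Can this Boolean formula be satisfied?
No

No, the formula is not satisfiable.

No assignment of truth values to the variables can make all 40 clauses true simultaneously.

The formula is UNSAT (unsatisfiable).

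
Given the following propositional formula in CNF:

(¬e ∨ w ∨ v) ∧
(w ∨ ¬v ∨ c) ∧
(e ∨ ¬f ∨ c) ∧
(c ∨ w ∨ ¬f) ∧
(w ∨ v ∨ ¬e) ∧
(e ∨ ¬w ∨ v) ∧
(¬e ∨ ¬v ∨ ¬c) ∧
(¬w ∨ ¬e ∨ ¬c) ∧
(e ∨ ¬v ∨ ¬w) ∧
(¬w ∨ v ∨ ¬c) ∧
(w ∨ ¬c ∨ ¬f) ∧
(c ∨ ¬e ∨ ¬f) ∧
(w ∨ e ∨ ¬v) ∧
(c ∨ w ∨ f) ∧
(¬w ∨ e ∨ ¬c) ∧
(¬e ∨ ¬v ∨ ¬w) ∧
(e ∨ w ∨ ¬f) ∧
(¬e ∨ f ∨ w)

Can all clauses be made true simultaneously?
Yes

Yes, the formula is satisfiable.

One satisfying assignment is: f=False, c=False, w=True, e=True, v=False

Verification: With this assignment, all 18 clauses evaluate to true.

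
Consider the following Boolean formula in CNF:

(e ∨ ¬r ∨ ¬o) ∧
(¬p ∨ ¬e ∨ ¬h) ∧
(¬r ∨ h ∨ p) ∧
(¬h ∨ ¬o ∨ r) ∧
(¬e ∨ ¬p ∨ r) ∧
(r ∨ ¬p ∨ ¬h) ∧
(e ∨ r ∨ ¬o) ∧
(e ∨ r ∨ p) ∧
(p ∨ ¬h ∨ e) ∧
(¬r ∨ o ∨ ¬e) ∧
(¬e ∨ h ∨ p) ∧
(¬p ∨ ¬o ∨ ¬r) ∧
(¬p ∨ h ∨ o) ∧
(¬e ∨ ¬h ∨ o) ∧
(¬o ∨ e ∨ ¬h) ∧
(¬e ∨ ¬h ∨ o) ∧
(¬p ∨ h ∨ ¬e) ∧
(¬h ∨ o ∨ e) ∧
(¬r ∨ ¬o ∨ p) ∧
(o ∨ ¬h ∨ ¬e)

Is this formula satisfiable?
No

No, the formula is not satisfiable.

No assignment of truth values to the variables can make all 20 clauses true simultaneously.

The formula is UNSAT (unsatisfiable).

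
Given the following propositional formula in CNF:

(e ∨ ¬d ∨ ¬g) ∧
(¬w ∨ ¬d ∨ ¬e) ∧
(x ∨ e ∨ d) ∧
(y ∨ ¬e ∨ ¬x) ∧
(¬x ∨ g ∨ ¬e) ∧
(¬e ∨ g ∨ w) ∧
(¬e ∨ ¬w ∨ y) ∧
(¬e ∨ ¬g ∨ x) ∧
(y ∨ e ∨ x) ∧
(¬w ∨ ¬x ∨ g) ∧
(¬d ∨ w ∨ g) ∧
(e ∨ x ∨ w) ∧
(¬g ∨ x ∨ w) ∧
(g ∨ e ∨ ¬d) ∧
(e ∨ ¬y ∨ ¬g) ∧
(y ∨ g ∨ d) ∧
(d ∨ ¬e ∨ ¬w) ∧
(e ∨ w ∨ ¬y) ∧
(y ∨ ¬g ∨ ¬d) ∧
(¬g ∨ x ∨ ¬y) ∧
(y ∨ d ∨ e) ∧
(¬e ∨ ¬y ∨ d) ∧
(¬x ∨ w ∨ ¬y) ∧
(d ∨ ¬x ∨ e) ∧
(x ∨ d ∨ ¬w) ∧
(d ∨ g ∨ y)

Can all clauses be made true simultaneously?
No

No, the formula is not satisfiable.

No assignment of truth values to the variables can make all 26 clauses true simultaneously.

The formula is UNSAT (unsatisfiable).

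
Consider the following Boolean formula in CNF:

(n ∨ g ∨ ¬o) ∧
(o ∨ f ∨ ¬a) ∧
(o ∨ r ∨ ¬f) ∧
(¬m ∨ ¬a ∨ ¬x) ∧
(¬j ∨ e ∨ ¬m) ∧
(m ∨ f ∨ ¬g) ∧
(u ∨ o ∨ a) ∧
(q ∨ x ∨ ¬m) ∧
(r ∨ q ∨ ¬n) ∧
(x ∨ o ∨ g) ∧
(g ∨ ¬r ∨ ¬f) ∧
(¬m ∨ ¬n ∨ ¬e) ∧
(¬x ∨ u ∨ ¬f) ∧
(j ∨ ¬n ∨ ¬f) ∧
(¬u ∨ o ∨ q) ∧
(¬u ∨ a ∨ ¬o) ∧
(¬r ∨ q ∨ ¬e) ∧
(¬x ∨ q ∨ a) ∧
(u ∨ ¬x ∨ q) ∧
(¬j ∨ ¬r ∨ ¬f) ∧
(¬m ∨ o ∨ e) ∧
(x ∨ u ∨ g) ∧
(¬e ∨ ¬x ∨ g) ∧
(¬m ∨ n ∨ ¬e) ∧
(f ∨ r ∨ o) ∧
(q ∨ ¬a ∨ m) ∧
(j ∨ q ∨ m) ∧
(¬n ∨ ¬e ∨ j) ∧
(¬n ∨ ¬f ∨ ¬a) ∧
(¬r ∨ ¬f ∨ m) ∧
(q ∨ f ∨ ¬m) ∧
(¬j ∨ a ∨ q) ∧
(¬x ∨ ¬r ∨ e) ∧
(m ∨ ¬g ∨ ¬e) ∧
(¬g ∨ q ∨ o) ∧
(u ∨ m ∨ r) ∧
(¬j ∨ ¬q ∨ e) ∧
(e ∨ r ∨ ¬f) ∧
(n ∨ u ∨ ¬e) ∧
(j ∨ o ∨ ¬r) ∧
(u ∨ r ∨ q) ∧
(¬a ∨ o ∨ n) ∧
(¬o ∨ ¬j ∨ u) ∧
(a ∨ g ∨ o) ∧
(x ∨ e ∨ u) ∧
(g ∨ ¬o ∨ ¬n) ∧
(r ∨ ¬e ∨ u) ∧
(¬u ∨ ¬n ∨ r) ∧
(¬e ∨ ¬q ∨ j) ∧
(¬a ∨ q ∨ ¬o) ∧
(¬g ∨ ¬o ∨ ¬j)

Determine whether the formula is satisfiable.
Yes

Yes, the formula is satisfiable.

One satisfying assignment is: j=False, m=True, f=False, e=False, o=True, g=True, r=False, q=True, u=True, a=True, x=False, n=False

Verification: With this assignment, all 51 clauses evaluate to true.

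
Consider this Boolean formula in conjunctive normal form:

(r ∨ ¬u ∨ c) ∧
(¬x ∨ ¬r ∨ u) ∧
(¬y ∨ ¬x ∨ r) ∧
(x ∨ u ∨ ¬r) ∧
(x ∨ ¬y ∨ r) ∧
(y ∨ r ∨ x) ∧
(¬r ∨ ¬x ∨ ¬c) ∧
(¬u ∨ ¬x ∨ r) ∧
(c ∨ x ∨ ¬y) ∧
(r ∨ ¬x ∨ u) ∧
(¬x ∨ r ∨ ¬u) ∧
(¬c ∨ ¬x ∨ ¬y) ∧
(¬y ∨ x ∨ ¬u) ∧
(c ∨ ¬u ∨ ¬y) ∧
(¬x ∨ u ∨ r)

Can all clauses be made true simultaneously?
Yes

Yes, the formula is satisfiable.

One satisfying assignment is: c=False, x=False, u=True, r=True, y=False

Verification: With this assignment, all 15 clauses evaluate to true.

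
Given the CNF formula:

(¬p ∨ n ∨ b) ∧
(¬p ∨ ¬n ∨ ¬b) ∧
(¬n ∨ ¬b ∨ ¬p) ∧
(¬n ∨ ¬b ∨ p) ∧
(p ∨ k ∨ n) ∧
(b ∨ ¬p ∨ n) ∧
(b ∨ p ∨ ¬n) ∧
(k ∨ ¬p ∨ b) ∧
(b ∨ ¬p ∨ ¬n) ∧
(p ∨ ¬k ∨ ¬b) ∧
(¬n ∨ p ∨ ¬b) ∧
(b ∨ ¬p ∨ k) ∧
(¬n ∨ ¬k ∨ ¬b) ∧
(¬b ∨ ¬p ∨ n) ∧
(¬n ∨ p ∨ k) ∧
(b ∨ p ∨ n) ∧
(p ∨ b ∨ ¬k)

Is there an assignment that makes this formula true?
No

No, the formula is not satisfiable.

No assignment of truth values to the variables can make all 17 clauses true simultaneously.

The formula is UNSAT (unsatisfiable).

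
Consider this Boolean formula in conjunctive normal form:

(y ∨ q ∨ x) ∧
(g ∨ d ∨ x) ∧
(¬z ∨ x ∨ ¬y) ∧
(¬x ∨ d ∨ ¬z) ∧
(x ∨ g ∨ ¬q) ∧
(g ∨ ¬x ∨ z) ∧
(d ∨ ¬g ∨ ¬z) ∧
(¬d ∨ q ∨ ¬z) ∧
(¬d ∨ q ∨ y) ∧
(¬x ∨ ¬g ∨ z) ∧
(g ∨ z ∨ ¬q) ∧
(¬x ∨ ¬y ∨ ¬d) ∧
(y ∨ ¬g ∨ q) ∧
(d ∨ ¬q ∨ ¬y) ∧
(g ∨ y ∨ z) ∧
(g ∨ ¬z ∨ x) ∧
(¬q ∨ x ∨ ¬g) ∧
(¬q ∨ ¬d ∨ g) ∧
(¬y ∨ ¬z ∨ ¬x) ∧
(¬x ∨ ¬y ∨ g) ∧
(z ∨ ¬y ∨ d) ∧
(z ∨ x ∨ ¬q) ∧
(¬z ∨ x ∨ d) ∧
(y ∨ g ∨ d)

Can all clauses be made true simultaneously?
Yes

Yes, the formula is satisfiable.

One satisfying assignment is: z=False, x=False, g=False, y=True, q=False, d=True

Verification: With this assignment, all 24 clauses evaluate to true.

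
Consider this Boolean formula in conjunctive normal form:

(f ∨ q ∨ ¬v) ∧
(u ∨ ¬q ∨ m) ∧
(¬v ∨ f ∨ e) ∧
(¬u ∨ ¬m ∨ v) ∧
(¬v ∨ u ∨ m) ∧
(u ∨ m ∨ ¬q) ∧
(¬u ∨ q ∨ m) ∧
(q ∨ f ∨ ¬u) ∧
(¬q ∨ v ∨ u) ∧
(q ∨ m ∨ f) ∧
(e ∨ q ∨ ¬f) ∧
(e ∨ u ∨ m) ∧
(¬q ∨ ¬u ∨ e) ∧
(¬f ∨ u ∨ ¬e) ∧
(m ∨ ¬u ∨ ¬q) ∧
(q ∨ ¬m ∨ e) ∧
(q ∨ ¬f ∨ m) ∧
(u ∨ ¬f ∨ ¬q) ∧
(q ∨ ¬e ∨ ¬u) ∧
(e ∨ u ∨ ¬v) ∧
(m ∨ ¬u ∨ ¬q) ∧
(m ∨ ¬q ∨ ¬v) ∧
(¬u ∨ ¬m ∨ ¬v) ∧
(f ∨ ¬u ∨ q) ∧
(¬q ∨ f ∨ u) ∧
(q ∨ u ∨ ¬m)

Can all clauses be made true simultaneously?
No

No, the formula is not satisfiable.

No assignment of truth values to the variables can make all 26 clauses true simultaneously.

The formula is UNSAT (unsatisfiable).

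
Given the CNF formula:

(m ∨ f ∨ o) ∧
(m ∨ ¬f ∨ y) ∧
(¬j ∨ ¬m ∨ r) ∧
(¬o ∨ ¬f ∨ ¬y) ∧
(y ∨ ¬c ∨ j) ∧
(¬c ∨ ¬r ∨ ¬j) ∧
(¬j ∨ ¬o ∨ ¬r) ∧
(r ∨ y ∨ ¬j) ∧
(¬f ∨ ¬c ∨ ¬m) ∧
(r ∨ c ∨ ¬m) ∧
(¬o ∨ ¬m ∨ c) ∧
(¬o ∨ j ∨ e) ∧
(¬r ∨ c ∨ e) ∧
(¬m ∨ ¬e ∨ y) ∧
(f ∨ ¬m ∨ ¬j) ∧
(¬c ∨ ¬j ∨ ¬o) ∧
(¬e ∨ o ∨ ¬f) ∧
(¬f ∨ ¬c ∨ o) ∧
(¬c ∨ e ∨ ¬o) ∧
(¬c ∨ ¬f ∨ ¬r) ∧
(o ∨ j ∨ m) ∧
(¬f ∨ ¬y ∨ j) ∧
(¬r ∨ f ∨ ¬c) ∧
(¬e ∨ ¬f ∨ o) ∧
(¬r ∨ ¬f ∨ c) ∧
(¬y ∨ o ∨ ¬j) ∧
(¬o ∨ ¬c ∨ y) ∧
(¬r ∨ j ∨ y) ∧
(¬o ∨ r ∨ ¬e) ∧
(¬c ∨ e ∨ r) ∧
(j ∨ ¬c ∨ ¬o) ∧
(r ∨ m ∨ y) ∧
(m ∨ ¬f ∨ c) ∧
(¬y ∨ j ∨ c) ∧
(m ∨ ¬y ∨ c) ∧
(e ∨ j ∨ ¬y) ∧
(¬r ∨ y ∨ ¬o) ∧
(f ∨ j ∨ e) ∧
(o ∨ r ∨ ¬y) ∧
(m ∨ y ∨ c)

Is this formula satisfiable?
No

No, the formula is not satisfiable.

No assignment of truth values to the variables can make all 40 clauses true simultaneously.

The formula is UNSAT (unsatisfiable).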